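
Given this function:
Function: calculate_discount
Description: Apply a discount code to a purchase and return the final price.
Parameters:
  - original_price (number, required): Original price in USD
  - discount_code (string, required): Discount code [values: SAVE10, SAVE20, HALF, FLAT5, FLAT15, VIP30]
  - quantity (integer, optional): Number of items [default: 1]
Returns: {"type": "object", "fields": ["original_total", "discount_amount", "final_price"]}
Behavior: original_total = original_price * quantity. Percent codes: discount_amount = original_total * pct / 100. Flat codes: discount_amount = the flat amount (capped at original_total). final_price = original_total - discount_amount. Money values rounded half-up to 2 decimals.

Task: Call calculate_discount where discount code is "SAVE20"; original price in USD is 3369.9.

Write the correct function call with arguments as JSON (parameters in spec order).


Mapping each described value to its parameter name:
  'Discount code' -> discount_code = "SAVE20"
  'Original price in USD' -> original_price = 3369.9
calculate_discount({"original_price": 3369.9, "discount_code": "SAVE20"})


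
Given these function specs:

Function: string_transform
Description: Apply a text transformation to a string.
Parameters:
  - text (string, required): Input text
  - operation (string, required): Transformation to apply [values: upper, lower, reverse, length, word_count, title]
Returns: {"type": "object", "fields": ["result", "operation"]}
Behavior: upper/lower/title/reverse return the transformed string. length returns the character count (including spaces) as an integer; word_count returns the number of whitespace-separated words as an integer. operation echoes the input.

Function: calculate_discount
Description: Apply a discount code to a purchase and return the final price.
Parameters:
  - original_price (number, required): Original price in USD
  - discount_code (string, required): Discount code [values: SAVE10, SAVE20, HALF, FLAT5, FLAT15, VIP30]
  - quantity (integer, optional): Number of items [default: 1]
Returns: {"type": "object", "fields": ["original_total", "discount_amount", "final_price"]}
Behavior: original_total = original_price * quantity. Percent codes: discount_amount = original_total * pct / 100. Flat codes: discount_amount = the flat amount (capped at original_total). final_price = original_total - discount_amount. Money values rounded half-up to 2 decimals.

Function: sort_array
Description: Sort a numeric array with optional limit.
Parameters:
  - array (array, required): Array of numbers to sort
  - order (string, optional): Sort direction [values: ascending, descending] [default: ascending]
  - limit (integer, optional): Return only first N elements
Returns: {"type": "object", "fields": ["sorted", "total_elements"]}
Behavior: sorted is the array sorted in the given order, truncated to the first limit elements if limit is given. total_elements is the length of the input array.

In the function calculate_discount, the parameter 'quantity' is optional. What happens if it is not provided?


The calculate_discount spec declares:
  - quantity (integer, optional): Number of items [default: 1]
It defaults to 1


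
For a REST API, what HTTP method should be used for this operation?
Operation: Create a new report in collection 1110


GET = read, POST = create, PUT = update/replace, DELETE = remove
This operation is a create.
POST


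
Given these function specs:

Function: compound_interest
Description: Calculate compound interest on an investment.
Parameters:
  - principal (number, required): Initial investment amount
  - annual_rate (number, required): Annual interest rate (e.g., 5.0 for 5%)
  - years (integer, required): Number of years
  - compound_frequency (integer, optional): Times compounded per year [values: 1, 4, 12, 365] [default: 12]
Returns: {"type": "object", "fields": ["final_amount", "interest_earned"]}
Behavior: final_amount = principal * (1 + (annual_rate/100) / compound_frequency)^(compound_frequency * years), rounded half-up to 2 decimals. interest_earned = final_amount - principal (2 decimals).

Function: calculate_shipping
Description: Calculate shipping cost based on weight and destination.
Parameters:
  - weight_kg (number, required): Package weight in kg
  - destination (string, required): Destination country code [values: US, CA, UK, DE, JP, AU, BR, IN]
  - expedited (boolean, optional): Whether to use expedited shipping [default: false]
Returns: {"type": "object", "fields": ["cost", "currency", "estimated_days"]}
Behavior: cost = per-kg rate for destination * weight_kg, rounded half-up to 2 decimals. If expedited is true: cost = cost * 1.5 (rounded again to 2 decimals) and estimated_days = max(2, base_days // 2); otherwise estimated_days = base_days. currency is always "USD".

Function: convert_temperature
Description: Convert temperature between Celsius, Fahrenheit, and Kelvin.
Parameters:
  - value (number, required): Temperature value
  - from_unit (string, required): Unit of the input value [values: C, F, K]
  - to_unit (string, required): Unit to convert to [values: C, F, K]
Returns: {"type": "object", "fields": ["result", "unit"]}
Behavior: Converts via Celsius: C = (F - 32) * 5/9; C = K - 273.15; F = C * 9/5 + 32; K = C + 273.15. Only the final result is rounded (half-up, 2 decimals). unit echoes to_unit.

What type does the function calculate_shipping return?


The calculate_shipping spec declares Returns: {"type": "object", "fields": ["cost", "currency", "estimated_days"]}
Type:
object


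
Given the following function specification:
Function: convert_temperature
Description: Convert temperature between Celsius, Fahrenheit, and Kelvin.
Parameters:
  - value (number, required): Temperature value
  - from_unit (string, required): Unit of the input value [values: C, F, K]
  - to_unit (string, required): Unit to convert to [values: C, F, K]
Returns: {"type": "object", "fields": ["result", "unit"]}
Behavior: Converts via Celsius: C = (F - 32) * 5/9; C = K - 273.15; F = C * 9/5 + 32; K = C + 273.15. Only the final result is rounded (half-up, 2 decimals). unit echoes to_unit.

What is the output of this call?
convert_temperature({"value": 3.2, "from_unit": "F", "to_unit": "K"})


To C: (3.2 - 32) * 5/9 = -16
To K: -16 + 273.15 = 257.15
Round to 2 decimals: 257.15
Output:
{"result": 257.15, "unit": "K"}


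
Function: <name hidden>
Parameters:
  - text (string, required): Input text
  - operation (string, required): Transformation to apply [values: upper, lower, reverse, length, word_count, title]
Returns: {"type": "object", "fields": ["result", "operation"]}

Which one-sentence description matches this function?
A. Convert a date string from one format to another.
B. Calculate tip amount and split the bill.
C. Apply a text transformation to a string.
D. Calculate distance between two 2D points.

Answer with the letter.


Parameters text, operation and return ["result", "operation"] fit: Apply a text transformation to a string.
C


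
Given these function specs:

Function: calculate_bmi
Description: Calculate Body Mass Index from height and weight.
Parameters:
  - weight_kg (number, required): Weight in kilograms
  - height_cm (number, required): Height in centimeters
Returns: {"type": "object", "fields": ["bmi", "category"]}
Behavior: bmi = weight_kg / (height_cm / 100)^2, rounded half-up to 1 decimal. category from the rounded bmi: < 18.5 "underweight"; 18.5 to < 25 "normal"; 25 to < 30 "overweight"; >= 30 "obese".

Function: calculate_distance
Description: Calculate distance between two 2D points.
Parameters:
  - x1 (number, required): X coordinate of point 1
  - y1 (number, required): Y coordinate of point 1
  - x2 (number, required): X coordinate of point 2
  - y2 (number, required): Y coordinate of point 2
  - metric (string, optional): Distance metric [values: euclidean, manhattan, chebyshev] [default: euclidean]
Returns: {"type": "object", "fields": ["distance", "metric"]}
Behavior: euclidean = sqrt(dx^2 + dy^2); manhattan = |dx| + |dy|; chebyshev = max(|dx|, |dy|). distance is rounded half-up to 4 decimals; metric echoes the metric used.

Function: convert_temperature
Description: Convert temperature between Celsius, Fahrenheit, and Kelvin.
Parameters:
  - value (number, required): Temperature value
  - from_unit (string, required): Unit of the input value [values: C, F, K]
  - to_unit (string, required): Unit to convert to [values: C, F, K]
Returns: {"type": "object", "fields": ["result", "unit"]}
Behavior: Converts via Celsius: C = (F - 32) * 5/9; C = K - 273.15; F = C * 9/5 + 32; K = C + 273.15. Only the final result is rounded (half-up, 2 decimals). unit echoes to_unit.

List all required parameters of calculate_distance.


Parameters of calculate_distance and their required/optional flag:
  x1: required
  y1: required
  x2: required
  y2: required
  metric: optional
x1, x2, y1, y2


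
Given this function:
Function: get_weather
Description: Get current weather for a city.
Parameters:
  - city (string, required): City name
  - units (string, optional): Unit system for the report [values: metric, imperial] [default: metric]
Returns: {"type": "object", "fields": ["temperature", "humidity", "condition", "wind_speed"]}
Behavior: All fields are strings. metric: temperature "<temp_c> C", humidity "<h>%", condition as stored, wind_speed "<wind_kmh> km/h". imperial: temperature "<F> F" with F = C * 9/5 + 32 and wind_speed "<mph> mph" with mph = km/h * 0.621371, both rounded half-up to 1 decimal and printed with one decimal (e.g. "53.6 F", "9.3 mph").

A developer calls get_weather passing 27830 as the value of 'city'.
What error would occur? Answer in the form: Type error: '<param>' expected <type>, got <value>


Spec: 'city' is declared as string; 27830 is an integer.
Type error: 'city' expected string, got 27830


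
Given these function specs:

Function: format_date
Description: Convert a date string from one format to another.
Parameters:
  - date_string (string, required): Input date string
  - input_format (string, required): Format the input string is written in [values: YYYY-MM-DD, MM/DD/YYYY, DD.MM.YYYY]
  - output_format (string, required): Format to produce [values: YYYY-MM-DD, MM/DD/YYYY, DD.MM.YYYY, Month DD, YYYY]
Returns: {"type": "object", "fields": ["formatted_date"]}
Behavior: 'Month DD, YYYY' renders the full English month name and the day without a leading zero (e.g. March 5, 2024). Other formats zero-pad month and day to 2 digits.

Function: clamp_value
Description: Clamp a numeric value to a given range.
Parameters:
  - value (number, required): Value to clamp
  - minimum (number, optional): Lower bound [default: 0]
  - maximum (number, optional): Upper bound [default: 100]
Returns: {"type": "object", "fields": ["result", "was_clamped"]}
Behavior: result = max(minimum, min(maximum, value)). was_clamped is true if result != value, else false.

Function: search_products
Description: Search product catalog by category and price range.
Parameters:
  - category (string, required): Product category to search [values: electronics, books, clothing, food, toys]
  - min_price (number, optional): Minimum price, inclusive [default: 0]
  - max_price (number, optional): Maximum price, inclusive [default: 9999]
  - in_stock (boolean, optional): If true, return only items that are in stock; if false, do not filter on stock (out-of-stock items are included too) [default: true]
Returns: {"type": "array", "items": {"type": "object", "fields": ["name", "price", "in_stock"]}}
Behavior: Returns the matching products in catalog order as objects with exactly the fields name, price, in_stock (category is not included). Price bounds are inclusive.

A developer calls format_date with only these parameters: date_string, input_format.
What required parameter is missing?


Required parameters: date_string, input_format, output_format
Provided: date_string, input_format
Missing: output_format
output_format


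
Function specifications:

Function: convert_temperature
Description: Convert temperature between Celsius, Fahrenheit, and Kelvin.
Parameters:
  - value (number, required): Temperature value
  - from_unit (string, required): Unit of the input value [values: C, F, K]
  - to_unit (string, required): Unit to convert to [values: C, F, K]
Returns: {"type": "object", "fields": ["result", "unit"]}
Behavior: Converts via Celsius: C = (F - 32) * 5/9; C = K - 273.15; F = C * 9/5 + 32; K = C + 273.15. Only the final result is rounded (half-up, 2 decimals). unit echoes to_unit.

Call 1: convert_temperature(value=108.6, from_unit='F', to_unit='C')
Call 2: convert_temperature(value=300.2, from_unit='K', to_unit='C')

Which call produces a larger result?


Call 1:
  To C: (108.6 - 32) * 5/9 = 42.555556
  Target is C: 42.555556
  Round to 2 decimals: 42.56
  -> 42.56 C
Call 2:
  To C: 300.2 - 273.15 = 27.05
  Target is C: 27.05
  Round to 2 decimals: 27.05
  -> 27.05 C
Call 1 (42.56 C)


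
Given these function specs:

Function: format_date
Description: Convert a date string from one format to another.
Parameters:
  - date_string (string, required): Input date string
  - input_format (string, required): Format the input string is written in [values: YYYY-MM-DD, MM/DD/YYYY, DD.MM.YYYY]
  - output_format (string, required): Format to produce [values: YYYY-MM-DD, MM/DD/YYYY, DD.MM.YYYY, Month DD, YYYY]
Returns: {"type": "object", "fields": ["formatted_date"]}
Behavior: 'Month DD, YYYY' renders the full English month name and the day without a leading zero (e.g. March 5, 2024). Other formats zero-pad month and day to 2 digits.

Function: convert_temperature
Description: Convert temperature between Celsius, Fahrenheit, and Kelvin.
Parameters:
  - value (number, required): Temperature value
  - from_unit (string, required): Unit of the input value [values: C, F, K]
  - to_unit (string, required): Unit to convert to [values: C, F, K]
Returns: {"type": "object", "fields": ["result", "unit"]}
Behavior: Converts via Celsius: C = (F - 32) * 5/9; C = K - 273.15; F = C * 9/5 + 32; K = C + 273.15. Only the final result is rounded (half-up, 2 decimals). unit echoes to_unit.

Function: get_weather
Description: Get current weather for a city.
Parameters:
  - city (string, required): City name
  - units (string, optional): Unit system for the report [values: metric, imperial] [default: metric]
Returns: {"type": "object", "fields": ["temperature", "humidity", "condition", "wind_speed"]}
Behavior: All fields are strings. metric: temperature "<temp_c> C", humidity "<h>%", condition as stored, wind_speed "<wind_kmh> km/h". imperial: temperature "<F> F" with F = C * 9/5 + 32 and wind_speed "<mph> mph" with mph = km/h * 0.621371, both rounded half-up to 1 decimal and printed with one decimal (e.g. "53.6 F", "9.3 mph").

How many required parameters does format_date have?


Parameters of format_date: date_string (required), input_format (required), output_format (required)
Required count:
3


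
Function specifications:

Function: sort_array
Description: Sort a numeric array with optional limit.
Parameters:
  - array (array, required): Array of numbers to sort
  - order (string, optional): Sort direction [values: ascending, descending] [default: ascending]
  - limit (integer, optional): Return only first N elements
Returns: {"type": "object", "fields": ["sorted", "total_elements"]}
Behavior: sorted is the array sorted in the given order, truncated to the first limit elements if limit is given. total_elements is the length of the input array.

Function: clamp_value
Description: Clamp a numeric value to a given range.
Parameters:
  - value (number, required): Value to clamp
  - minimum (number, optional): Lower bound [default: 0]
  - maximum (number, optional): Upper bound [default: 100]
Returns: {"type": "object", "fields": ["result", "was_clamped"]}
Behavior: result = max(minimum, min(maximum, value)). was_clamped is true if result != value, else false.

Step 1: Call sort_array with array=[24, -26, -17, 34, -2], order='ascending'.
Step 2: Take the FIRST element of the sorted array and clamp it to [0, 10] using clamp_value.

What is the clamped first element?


Step 1: sort_array(order=ascending)
  sorted: [-26, -17, -2, 24, 34]
  -> first element = -26
Step 2: clamp_value(value=-26, minimum=0, maximum=10)
  result = max(0, min(10, -26)) = max(0, -26) = 0
  was_clamped = (0 != -26) = true
  -> result = 0
0


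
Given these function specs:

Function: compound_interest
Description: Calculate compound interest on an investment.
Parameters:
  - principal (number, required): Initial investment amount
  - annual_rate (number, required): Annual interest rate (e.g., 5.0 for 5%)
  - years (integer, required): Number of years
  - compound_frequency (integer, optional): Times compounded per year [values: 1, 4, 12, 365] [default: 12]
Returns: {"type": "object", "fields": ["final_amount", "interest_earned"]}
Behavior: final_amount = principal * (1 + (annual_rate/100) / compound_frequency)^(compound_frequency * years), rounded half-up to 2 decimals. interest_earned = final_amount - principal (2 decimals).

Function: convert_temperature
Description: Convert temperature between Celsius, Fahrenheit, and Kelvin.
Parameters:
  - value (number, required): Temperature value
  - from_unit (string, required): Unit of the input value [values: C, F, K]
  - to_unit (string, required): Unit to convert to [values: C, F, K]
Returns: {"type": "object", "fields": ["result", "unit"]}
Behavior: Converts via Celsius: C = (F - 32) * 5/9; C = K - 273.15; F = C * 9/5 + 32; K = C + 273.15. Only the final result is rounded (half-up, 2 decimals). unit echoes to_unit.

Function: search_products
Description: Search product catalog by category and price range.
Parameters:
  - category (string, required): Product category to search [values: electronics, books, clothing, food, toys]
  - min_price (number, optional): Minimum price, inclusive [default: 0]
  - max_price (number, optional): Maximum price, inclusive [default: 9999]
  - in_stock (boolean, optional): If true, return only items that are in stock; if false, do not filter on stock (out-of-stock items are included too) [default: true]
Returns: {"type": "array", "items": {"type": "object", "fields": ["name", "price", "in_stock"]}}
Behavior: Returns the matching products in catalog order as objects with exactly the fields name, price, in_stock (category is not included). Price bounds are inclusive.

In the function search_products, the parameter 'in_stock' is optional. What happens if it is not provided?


The search_products spec declares:
  - in_stock (boolean, optional): If true, return only items that are in stock; if false, do not filter on stock (out-of-stock items are included too) [default: true]
It defaults to true


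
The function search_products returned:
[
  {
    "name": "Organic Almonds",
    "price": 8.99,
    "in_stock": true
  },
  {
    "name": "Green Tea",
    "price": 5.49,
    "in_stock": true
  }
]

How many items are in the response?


Items: Organic Almonds, Green Tea
2


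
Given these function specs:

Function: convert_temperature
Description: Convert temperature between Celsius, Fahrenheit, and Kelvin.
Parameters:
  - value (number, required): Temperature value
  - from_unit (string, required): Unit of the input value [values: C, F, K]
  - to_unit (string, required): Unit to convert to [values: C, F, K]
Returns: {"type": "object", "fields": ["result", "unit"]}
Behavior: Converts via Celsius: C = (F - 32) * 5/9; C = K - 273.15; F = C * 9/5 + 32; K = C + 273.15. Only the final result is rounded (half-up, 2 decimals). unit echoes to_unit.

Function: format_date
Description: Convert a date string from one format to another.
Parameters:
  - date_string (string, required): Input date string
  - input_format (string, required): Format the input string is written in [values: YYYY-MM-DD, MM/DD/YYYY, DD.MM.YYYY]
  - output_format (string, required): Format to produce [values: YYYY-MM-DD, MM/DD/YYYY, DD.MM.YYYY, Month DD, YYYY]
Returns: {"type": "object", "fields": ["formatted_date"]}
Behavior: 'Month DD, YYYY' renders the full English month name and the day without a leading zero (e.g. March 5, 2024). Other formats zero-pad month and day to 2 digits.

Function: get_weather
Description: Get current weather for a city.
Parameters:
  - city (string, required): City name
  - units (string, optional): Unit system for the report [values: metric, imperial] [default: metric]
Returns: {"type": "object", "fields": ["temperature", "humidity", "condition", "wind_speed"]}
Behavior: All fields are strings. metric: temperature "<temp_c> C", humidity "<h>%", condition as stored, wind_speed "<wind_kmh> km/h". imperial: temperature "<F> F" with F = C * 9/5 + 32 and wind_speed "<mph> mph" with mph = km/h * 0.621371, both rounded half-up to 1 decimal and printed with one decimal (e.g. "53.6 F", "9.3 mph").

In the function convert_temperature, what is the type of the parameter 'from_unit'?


The convert_temperature spec declares:
  - from_unit (string, required): Unit of the input value [values: C, F, K]
Type:
string


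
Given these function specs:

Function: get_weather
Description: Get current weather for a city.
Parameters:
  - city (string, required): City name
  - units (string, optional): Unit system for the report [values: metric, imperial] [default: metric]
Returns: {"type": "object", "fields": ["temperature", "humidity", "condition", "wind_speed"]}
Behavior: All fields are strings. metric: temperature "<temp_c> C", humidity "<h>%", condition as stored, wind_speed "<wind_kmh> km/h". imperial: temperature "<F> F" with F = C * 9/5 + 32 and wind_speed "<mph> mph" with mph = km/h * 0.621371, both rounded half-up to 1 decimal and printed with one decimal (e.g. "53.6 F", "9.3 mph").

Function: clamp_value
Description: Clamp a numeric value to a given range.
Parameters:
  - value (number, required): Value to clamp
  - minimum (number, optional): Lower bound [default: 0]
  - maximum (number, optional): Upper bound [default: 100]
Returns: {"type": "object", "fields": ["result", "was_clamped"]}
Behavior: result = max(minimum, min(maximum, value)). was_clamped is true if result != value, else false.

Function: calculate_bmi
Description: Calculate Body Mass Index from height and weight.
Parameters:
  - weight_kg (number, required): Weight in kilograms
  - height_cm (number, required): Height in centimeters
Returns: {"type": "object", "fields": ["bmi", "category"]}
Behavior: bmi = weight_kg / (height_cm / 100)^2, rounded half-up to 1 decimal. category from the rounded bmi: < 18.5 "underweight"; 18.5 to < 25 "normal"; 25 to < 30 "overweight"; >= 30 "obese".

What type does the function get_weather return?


The get_weather spec declares Returns: {"type": "object", "fields": ["temperature", "humidity", "condition", "wind_speed"]}
Type:
object


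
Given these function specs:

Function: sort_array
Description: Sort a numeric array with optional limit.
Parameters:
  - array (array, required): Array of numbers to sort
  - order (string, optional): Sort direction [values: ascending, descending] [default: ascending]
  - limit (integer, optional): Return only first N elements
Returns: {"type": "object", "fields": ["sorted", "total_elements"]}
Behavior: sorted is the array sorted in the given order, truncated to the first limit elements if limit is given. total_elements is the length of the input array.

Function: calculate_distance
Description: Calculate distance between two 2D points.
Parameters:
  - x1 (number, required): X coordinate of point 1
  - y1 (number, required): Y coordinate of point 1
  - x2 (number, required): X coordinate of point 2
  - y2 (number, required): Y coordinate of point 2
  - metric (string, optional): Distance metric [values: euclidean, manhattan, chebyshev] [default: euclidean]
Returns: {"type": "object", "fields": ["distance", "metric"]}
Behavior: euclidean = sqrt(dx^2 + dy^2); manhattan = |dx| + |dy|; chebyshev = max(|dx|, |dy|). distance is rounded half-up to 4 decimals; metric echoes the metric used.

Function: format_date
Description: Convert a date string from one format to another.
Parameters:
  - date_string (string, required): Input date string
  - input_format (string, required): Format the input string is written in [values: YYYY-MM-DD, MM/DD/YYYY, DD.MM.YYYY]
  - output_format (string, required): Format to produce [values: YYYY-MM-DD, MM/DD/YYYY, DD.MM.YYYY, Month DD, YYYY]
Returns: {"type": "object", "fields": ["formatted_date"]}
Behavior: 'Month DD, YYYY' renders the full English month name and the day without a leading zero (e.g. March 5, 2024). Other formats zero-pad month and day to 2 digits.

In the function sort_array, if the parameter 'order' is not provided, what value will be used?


The sort_array spec declares:
  - order (string, optional): Sort direction [values: ascending, descending] [default: ascending]
Default:
ascending


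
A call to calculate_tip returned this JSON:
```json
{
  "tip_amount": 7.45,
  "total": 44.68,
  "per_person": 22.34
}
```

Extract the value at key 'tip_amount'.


7.45


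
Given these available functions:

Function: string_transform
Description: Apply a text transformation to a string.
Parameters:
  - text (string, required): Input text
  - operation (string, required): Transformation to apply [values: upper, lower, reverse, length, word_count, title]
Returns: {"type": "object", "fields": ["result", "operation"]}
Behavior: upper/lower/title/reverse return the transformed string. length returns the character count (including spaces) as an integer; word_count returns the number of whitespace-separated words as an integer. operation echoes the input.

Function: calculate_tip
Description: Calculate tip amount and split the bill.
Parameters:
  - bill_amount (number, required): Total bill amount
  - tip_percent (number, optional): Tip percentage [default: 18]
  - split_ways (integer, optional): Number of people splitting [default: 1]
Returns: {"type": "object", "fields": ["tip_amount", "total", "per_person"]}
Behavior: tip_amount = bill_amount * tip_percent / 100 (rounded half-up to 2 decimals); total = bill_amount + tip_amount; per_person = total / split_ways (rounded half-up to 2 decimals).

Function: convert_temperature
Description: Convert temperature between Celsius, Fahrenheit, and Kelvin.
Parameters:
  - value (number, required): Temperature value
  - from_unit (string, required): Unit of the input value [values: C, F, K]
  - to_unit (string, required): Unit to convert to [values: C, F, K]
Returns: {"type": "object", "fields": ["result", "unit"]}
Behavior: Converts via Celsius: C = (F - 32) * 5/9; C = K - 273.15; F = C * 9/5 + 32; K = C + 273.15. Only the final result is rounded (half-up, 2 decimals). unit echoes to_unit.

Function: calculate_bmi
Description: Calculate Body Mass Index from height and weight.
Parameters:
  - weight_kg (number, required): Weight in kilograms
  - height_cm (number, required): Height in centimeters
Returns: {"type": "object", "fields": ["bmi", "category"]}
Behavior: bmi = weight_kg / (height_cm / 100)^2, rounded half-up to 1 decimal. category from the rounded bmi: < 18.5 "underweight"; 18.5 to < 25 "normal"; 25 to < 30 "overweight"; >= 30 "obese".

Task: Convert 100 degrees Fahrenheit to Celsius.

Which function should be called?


The task needs a function whose description is: Convert temperature between Celsius, Fahrenheit, and Kelvin.
convert_temperature


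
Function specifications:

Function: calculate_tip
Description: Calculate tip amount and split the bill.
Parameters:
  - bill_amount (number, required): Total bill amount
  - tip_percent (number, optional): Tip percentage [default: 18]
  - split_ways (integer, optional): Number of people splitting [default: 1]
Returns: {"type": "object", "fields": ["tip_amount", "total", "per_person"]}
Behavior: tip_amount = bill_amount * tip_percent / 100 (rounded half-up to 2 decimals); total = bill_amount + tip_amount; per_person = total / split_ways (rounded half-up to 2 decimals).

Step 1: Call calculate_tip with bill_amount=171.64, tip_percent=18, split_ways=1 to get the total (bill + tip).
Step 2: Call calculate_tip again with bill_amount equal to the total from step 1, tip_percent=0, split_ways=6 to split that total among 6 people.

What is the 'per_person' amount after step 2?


Step 1: calculate_tip(bill_amount=171.64, tip_percent=18, split_ways=1)
  tip_amount = 171.64 * 18/100 = 30.8952 -> 30.90
  total = 171.64 + 30.90 = 202.54
  per_person = 202.54 / 1 = 202.54 -> 202.54
  -> total = 202.54
Step 2: calculate_tip(bill_amount=202.54, tip_percent=0, split_ways=6)
  tip_amount = 202.54 * 0/100 = 0 -> 0.00
  total = 202.54 + 0.00 = 202.54
  per_person = 202.54 / 6 = 33.756667 -> 33.76
  -> per_person = 33.76
$33.76


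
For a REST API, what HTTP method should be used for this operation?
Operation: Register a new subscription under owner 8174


GET = read, POST = create, PUT = update/replace, DELETE = remove
This operation is a create.
POST


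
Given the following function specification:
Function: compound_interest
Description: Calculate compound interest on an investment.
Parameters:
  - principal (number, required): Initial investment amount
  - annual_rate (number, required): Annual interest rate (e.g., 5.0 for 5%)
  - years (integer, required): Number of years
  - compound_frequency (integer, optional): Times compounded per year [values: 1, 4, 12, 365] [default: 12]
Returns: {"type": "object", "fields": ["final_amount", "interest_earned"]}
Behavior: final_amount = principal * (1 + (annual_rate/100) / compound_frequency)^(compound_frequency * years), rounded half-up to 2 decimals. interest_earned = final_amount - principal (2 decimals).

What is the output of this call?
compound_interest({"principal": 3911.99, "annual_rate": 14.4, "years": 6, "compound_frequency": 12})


rate per period = 14.4/100/12 = 0.012 (keep full precision); periods = 12 * 6 = 72
(1 + 0.012)^72 = 2.36046139
final_amount = 3911.99 * 2.36046139 = 9234.101336 -> 9234.10
interest_earned = 9234.10 - 3911.99 = 5322.11
Output:
{"final_amount": 9234.1, "interest_earned": 5322.11}


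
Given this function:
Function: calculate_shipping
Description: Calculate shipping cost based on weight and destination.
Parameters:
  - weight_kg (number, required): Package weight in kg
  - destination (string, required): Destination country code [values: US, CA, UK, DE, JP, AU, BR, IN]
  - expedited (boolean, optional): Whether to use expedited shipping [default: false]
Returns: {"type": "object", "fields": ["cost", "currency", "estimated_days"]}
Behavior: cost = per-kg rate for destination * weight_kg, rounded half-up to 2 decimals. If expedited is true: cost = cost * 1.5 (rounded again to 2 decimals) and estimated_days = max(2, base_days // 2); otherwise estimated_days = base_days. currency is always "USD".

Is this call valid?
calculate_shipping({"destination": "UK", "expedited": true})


Checking required parameters...
Missing required parameter: weight_kg
Invalid - missing required parameter 'weight_kg'


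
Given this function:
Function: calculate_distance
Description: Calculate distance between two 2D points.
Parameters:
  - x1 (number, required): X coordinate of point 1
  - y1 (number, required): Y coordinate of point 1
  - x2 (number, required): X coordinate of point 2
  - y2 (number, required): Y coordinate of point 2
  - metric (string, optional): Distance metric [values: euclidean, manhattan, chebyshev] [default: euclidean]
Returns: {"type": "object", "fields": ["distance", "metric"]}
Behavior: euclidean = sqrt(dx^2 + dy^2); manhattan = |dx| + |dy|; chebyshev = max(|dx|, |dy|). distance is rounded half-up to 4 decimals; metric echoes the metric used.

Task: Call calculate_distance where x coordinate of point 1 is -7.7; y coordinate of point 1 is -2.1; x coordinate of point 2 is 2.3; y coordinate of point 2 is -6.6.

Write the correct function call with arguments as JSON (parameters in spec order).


Mapping each described value to its parameter name:
  'X coordinate of point 1' -> x1 = -7.7
  'Y coordinate of point 1' -> y1 = -2.1
  'X coordinate of point 2' -> x2 = 2.3
  'Y coordinate of point 2' -> y2 = -6.6
calculate_distance({"x1": -7.7, "y1": -2.1, "x2": 2.3, "y2": -6.6})


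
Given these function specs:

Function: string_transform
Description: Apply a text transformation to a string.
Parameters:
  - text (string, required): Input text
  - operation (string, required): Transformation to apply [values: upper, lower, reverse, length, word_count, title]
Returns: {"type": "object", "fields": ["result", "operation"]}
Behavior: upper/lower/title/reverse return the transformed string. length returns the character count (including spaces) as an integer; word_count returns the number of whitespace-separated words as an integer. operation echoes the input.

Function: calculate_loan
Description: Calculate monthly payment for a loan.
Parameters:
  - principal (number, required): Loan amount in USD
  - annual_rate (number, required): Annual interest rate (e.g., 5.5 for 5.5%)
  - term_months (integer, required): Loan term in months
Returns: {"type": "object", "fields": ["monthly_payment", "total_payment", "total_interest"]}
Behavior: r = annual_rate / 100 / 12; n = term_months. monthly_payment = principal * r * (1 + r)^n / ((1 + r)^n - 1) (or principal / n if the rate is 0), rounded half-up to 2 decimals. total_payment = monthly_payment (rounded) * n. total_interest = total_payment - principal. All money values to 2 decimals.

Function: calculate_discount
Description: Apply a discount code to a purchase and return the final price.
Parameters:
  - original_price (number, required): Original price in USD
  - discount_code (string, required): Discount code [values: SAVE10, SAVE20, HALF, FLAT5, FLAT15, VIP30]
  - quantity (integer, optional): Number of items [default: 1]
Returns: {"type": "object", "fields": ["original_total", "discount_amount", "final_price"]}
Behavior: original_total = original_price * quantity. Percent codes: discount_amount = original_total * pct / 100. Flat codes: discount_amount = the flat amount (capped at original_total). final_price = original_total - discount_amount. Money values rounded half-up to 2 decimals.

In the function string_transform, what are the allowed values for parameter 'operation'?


The string_transform spec declares:
  - operation (string, required): Transformation to apply [values: upper, lower, reverse, length, word_count, title]
Allowed values:
upper, lower, reverse, length, word_count, title


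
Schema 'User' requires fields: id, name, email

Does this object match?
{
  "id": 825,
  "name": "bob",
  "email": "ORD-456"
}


Checking required fields... All present.
Valid - all required fields present


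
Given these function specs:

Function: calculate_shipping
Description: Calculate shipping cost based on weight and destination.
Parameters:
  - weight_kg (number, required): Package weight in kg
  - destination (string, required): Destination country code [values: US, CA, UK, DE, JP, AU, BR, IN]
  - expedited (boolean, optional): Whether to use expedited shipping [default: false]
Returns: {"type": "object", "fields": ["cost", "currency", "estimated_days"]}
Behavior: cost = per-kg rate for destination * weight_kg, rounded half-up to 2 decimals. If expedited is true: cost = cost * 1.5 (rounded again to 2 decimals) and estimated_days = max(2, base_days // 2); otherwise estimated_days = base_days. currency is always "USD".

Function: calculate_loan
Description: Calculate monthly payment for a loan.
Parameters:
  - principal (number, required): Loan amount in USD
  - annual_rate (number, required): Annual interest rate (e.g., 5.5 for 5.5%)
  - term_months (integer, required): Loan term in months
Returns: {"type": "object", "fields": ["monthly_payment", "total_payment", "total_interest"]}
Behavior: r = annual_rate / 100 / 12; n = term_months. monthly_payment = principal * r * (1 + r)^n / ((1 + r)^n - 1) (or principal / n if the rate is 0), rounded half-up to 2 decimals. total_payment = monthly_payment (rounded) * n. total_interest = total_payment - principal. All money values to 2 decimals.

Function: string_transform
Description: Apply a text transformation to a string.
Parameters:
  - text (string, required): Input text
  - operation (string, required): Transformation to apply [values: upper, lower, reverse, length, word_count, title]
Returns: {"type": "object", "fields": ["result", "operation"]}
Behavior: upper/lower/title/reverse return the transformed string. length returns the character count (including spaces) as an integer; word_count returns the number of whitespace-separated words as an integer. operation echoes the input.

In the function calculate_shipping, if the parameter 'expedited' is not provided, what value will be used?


The calculate_shipping spec declares:
  - expedited (boolean, optional): Whether to use expedited shipping [default: false]
Default:
false


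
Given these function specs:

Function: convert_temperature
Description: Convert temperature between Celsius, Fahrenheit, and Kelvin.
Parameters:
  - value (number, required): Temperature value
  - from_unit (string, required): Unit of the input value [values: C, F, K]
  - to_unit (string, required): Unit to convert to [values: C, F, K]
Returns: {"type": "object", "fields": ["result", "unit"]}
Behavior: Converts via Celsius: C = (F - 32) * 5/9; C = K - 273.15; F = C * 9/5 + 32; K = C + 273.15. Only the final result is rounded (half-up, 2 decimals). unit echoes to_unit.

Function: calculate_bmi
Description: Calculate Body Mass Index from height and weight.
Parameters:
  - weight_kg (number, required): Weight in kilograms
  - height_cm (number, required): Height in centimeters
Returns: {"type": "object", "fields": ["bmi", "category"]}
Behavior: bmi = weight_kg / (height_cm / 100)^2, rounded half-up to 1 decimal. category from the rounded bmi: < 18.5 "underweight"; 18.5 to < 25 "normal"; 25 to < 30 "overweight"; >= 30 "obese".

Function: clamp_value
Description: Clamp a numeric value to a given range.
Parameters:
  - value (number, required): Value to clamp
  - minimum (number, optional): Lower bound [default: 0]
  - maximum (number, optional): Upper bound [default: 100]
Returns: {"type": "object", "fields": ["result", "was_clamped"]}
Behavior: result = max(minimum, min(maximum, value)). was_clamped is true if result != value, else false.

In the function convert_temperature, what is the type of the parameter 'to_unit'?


The convert_temperature spec declares:
  - to_unit (string, required): Unit to convert to [values: C, F, K]
Type:
string


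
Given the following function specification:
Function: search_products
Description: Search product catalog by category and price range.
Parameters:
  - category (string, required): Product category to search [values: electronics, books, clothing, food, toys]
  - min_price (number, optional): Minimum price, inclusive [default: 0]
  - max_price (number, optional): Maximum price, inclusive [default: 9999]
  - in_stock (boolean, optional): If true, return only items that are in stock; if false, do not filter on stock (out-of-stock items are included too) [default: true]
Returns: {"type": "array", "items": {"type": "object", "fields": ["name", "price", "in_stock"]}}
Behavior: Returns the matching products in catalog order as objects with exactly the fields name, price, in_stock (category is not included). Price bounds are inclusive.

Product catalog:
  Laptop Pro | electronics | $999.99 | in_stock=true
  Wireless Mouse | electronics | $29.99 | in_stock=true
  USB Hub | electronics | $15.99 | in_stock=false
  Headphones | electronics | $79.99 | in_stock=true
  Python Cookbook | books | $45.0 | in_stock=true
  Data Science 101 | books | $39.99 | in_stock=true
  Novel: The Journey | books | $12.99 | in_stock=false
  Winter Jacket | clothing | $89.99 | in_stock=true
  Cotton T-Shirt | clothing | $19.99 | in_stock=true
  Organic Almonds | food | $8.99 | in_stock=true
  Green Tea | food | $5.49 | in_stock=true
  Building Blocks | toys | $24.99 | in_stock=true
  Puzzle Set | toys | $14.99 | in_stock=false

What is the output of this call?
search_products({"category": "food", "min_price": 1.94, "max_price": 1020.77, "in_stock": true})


Filter: category=food, 1.94 <= price <= 1020.77, in-stock only
  Organic Almonds ($8.99): keep
  Green Tea ($5.49): keep
Output:
[{"name": "Organic Almonds", "price": 8.99, "in_stock": true}, {"name": "Green Tea", "price": 5.49, "in_stock": true}]
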